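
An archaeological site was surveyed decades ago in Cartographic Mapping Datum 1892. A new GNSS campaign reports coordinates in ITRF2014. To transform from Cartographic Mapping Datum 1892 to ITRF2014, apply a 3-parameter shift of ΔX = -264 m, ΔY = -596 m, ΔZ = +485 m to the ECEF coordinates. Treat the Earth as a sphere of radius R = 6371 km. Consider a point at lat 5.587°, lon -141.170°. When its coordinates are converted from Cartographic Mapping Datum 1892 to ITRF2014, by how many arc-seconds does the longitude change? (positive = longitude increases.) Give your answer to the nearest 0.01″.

sin φ = 0.097357, cos φ = 0.995250, sin λ = -0.627012, cos λ = -0.779010.
East component: ΔE = −sin λ·ΔX + cos λ·ΔY = −(-0.627012)(-264) + (-0.779010)(-596) = 298.76 m.
1° of latitude spans πR/180 = 111195 m; at latitude φ, 1° of longitude spans that × cos φ = 110666.7 m, so Δλ = 298.76 / 110666.7 × 3600 = 9.719″.

Δλ = 9.72″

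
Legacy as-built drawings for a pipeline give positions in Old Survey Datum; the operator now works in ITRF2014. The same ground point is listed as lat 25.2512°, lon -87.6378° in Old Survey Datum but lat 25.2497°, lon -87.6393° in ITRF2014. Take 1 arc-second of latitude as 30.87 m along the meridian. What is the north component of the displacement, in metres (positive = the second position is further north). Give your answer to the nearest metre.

Δφ = 25.2497° − 25.2512° = -0.0015°; Δλ = -87.6393° − -87.6378° = -0.0015°.
1° of latitude = 3600 × 30.87 = 111132 m.
ΔN = Δφ × 111132 = -166.7 m; ΔE = Δλ × 111132 × cos(25.2512°) = -0.0015 × 111132 × 0.904446 = -150.8 m.

ΔN = -167 m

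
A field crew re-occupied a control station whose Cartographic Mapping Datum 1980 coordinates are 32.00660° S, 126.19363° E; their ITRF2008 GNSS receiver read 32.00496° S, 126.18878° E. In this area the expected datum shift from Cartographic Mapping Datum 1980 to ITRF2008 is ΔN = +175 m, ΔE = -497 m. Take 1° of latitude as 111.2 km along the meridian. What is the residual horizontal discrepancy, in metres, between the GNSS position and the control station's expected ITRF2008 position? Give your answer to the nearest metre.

Observed coordinate differences: Δφ = +0.00164°, Δλ = -0.00485°.
Converting to metres (1° lat = 111200 m, cos φ = 0.847987): observed ΔN = 182.4 m, observed ΔE = -457.3 m.
Subtracting the expected shift leaves a residual of 182.4 − (175) = 7.4 m north and -457.3 − (-497) = 39.7 m east.
Residual distance = √(7.4² + 39.7²) = 40.3 m.

40 m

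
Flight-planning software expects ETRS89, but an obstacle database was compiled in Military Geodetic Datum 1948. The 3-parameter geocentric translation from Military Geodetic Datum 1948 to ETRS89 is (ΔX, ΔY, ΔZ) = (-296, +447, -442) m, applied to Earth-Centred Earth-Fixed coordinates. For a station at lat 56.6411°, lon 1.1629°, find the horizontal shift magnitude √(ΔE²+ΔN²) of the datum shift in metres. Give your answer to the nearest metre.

453 m

At φ = 56.6411°, λ = 1.1629°: sin φ = 0.835243, cos φ = 0.549882, sin λ = 0.020295, cos λ = 0.999794.
ΔE = −sin λ·ΔX + cos λ·ΔY = −(0.020295)·(-296) + (0.999794)·(447) = 452.92 m.
ΔN = −sin φ cos λ·ΔX − sin φ sin λ·ΔY + cos φ·ΔZ = −(0.835243)(0.999794)(-296) − (0.835243)(0.020295)(447) + (0.549882)(-442) = -3.44 m.
Horizontal magnitude = √(ΔE² + ΔN²) = √(452.92² + (-3.44)²) = 452.93 m.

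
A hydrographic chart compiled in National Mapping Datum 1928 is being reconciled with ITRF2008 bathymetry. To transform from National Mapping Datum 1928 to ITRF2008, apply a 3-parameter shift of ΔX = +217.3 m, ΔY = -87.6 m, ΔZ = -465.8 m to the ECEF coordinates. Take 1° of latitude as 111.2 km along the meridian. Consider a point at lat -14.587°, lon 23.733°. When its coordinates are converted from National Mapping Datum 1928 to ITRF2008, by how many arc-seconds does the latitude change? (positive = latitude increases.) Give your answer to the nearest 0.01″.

Δφ = -13.26″

sin φ = -0.251850, cos φ = 0.967766, sin λ = 0.402475, cos λ = 0.915431.
North component: ΔN = −sin φ cos λ·ΔX − sin φ sin λ·ΔY + cos φ·ΔZ = −(-0.251850)(0.915431)(217.3) − (-0.251850)(0.402475)(-87.6) + (0.967766)(-465.8) = -409.57 m.
1° of latitude spans 111200 m, so Δφ = -409.57 / 111200 × 3600 = -13.259″.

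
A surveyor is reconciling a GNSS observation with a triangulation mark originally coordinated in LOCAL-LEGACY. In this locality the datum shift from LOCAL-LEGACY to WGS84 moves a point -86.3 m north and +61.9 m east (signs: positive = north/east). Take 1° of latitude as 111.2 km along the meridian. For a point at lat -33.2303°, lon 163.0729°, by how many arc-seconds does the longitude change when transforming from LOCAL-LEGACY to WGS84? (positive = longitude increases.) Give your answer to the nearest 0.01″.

Δλ = 2.40″

At latitude -33.2303°, cos φ = 0.836475.
1° of longitude at this latitude = 111.2 × cos φ = 93.02 km, so Δλ = 61.9 / 93016.0 = 0.0006655° = 2.396″.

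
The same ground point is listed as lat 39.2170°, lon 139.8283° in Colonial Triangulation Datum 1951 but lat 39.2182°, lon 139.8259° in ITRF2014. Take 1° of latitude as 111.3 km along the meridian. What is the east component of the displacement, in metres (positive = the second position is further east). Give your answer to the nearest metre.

Δφ = 39.2182° − 39.2170° = +0.0012°; Δλ = 139.8259° − 139.8283° = -0.0024°.
ΔN = Δφ × 111300 = 133.6 m; ΔE = Δλ × 111300 × cos(39.2170°) = -0.0024 × 111300 × 0.774757 = -207.0 m.

ΔE = -207 m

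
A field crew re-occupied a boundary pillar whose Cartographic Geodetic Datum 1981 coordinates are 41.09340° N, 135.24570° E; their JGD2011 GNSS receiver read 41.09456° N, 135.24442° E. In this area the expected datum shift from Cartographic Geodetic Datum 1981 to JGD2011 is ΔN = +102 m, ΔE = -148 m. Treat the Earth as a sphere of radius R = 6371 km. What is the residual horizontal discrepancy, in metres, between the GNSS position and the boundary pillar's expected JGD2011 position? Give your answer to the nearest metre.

Observed coordinate differences: Δφ = +0.00116°, Δλ = -0.00128°.
Converting to metres (1° lat = 111195 m, cos φ = 0.753639): observed ΔN = 129.0 m, observed ΔE = -107.3 m.
Subtracting the expected shift leaves a residual of 129.0 − (102) = 27.0 m north and -107.3 − (-148) = 40.7 m east.
Residual distance = √(27.0² + 40.7²) = 48.9 m.

49 m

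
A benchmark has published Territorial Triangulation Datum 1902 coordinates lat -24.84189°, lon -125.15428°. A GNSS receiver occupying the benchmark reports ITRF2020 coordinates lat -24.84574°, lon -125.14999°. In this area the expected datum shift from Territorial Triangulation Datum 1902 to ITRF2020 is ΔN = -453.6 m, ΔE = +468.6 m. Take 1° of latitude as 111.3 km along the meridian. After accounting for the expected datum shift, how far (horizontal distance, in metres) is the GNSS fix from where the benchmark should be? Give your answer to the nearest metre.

Observed coordinate differences: Δφ = -0.00385°, Δλ = +0.00429°.
Converting to metres (1° lat = 111300 m, cos φ = 0.907471): observed ΔN = -428.5 m, observed ΔE = 433.3 m.
Subtracting the expected shift leaves a residual of -428.5 − (-453.6) = 25.1 m north and 433.3 − (468.6) = -35.3 m east.
Residual distance = √(25.1² + (-35.3)²) = 43.3 m.

43 m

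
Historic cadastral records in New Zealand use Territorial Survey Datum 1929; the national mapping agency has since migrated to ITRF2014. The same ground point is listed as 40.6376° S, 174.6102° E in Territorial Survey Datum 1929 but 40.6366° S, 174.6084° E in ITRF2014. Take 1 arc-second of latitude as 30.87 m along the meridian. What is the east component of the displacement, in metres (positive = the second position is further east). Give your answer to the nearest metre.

ΔE = -152 m

Δφ = -40.6366° − -40.6376° = +0.0010°; Δλ = 174.6084° − 174.6102° = -0.0018°.
1° of latitude = 3600 × 30.87 = 111132 m.
ΔN = Δφ × 111132 = 111.1 m; ΔE = Δλ × 111132 × cos(-40.6376°) = -0.0018 × 111132 × 0.758844 = -151.8 m.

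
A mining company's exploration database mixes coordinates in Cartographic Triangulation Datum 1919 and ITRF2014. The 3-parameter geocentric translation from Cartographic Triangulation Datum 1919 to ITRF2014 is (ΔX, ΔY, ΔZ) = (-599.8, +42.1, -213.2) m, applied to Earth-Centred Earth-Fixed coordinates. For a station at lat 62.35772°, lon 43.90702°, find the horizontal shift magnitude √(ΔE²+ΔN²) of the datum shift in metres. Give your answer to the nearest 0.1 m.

The local east axis at (φ, λ) is (−sin λ, cos λ, 0), so ΔE = −sin(43.90702°)·(-599.8) + cos(43.90702°)·42.1 = 446.29 m.
The local north axis is (−sin φ cos λ, −sin φ sin λ, cos φ), giving ΔN = 382.812 − 25.864 − 98.914 = 258.03 m.
Horizontal magnitude = √(ΔE² + ΔN²) = √(446.29² + 258.03²) = 515.51 m.

515.5 m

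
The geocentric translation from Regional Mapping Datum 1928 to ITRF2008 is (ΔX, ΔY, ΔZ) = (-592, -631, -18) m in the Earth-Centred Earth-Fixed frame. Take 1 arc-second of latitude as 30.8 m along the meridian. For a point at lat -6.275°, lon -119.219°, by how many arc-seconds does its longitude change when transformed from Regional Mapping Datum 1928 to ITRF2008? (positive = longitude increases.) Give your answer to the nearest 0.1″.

Δλ = -6.8″

sin φ = -0.109301, cos φ = 0.994009, sin λ = -0.872760, cos λ = -0.488149.
East component: ΔE = −sin λ·ΔX + cos λ·ΔY = −(-0.872760)(-592) + (-0.488149)(-631) = -208.65 m.
1° of latitude spans 3600 × 30.80 = 110880 m; at latitude φ, 1° of longitude spans that × cos φ = 110215.7 m, so Δλ = -208.65 / 110215.7 × 3600 = -6.815″.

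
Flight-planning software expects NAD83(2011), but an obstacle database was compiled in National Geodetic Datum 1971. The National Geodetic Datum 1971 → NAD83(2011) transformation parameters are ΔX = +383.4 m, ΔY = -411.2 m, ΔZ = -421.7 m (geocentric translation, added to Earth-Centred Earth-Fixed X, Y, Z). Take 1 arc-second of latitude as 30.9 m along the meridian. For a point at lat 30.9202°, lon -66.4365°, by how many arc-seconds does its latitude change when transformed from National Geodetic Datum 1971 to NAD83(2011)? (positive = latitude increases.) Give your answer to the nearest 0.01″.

Δφ = -20.52″

sin φ = 0.513844, cos φ = 0.857884, sin λ = -0.916618, cos λ = 0.399765.
North component: ΔN = −sin φ cos λ·ΔX − sin φ sin λ·ΔY + cos φ·ΔZ = −(0.513844)(0.399765)(383.4) − (0.513844)(-0.916618)(-411.2) + (0.857884)(-421.7) = -634.20 m.
1° of latitude spans 3600 × 30.90 = 111240 m, so Δφ = -634.20 / 111240 × 3600 = -20.524″.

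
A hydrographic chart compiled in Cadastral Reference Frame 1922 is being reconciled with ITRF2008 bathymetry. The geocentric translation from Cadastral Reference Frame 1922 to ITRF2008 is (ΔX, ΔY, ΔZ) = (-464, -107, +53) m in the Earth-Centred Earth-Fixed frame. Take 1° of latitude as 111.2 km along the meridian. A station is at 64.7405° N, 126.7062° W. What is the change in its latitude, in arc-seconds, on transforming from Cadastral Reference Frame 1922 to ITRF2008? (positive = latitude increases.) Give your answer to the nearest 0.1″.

Δφ = -9.9″

sin φ = 0.904384, cos φ = 0.426719, sin λ = -0.801711, cos λ = -0.597712.
North component: ΔN = −sin φ cos λ·ΔX − sin φ sin λ·ΔY + cos φ·ΔZ = −(0.904384)(-0.597712)(-464) − (0.904384)(-0.801711)(-107) + (0.426719)(53) = -305.79 m.
1° of latitude spans 111200 m, so Δφ = -305.79 / 111200 × 3600 = -9.900″.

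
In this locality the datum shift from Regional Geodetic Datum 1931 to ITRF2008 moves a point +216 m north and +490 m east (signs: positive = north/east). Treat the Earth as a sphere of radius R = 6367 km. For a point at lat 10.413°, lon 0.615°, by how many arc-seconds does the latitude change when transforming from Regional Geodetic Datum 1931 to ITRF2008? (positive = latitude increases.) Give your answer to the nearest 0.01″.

Δφ = 7.00″

On a sphere of radius R, 1 rad of latitude = R, so Δφ = ΔN / R = 216.0 / 6367000 = 3.3925e-05 rad = 6.998″.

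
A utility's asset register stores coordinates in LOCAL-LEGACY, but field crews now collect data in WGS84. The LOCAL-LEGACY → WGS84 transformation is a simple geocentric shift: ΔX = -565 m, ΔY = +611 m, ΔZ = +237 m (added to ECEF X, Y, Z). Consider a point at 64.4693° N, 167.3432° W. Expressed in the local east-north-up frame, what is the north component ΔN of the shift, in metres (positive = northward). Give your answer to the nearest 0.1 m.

The local north axis is (−sin φ cos λ, −sin φ sin λ, cos φ), giving ΔN = -497.441 + 120.804 + 102.146 = -274.49 m.

ΔN = -274.5 m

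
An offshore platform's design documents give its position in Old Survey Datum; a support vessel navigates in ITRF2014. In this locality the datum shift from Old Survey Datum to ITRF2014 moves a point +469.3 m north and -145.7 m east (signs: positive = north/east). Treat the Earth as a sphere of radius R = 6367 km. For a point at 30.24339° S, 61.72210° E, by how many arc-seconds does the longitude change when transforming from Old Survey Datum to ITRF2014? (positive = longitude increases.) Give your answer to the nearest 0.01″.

Δλ = -5.46″

At latitude -30.24339°, cos φ = 0.863894.
One radian of longitude at latitude φ spans R cos φ, so Δλ = ΔE / (R cos φ) = -145.7 / (6367000 × 0.863894) = -2.6489e-05 rad = -5.464″.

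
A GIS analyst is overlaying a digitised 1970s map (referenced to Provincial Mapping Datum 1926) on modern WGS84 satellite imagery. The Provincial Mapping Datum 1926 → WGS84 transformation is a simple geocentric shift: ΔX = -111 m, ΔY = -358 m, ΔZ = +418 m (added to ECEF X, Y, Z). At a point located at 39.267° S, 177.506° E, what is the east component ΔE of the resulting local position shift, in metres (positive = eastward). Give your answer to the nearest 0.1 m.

The local east axis at (φ, λ) is (−sin λ, cos λ, 0), so ΔE = −sin(177.506°)·(-111) + cos(177.506°)·(-358) = 362.49 m.

ΔE = 362.5 m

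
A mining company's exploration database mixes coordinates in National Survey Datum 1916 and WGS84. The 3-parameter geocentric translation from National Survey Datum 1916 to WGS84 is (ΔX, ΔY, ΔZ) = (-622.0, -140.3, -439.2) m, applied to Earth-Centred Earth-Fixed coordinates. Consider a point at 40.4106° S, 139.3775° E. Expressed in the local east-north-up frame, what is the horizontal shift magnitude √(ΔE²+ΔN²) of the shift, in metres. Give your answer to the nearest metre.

519 m

At φ = -40.4106°, λ = 139.3775°: sin φ = -0.648261, cos φ = 0.761418, sin λ = 0.651072, cos λ = -0.759016.
ΔE = −sin λ·ΔX + cos λ·ΔY = −(0.651072)·(-622.0) + (-0.759016)·(-140.3) = 511.46 m.
ΔN = −sin φ cos λ·ΔX − sin φ sin λ·ΔY + cos φ·ΔZ = −(-0.648261)(-0.759016)(-622.0) − (-0.648261)(0.651072)(-140.3) + (0.761418)(-439.2) = -87.58 m.
Horizontal magnitude = √(ΔE² + ΔN²) = √(511.46² + (-87.58)²) = 518.90 m.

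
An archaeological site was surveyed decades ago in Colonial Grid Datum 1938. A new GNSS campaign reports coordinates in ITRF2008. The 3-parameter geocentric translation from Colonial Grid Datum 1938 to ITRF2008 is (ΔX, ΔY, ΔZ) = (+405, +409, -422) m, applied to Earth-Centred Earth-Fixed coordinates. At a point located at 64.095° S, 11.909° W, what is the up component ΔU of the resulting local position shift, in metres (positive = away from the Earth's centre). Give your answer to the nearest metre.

The local up (radial) axis is (cos φ cos λ, cos φ sin λ, sin φ), giving ΔU = 173.128 − 36.873 + 379.597 = 515.85 m.

ΔU = 516 m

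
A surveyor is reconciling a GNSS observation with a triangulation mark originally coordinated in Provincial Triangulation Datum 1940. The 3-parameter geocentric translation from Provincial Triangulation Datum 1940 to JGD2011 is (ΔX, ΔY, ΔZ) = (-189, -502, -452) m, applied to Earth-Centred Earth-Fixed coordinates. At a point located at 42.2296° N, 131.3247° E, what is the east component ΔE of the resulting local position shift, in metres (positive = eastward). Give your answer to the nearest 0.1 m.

At φ = 42.2296°, λ = 131.3247°: sin φ = 0.672103, cos φ = 0.740457, sin λ = 0.750980, cos λ = -0.660325.
ΔE = −sin λ·ΔX + cos λ·ΔY = −(0.750980)·(-189) + (-0.660325)·(-502) = 473.42 m.

ΔE = 473.4 m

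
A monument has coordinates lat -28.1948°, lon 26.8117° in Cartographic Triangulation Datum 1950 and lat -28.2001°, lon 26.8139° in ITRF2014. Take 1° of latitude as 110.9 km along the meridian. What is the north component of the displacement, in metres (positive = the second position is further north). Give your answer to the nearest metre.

ΔN = -588 m

Δφ = -28.2001° − -28.1948° = -0.0053°; Δλ = 26.8139° − 26.8117° = +0.0022°.
ΔN = Δφ × 110900 = -587.8 m; ΔE = Δλ × 110900 × cos(-28.1948°) = +0.0022 × 110900 × 0.881346 = 215.0 m.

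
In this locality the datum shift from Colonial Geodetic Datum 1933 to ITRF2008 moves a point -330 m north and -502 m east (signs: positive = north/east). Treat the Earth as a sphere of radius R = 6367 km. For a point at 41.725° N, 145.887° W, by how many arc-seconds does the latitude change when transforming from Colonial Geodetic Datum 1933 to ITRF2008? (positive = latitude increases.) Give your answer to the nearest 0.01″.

Δφ = -10.69″

On a sphere of radius R, 1 rad of latitude = R, so Δφ = ΔN / R = -330.0 / 6367000 = -5.1830e-05 rad = -10.691″.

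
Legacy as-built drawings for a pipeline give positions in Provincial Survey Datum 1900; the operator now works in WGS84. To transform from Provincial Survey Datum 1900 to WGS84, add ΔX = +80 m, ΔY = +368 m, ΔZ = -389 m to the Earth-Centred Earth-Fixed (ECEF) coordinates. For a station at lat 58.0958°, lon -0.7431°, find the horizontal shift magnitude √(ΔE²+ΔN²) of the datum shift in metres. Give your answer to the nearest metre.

At φ = 58.0958°, λ = -0.7431°: sin φ = 0.848933, cos φ = 0.528501, sin λ = -0.012969, cos λ = 0.999916.
ΔE = −sin λ·ΔX + cos λ·ΔY = −(-0.012969)·(80) + (0.999916)·(368) = 369.01 m.
ΔN = −sin φ cos λ·ΔX − sin φ sin λ·ΔY + cos φ·ΔZ = −(0.848933)(0.999916)(80) − (0.848933)(-0.012969)(368) + (0.528501)(-389) = -269.44 m.
Horizontal magnitude = √(ΔE² + ΔN²) = √(369.01² + (-269.44)²) = 456.91 m.

457 m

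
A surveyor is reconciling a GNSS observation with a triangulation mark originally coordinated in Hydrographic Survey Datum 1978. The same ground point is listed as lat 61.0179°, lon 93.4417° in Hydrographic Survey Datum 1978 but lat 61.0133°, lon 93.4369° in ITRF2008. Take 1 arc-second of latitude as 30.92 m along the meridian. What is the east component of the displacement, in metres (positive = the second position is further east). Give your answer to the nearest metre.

ΔE = -259 m

Δφ = 61.0133° − 61.0179° = -0.0046°; Δλ = 93.4369° − 93.4417° = -0.0048°.
1° of latitude = 3600 × 30.92 = 111312 m.
ΔN = Δφ × 111312 = -512.0 m; ΔE = Δλ × 111312 × cos(61.0179°) = -0.0048 × 111312 × 0.484536 = -258.9 m.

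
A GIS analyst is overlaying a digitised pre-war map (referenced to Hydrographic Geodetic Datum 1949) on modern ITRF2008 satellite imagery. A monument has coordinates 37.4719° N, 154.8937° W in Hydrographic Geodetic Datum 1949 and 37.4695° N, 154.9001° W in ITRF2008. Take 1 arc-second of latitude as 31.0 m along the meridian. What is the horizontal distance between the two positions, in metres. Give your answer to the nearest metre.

Δφ = 37.4695° − 37.4719° = -0.0024°; Δλ = -154.9001° − -154.8937° = -0.0064°.
1° of latitude = 3600 × 31.00 = 111600 m.
ΔN = Δφ × 111600 = -267.8 m; ΔE = Δλ × 111600 × cos(37.4719°) = -0.0064 × 111600 × 0.793652 = -566.9 m.
Distance = √(ΔE² + ΔN²) = √((-566.9)² + (-267.8)²) = 626.9 m.

627 m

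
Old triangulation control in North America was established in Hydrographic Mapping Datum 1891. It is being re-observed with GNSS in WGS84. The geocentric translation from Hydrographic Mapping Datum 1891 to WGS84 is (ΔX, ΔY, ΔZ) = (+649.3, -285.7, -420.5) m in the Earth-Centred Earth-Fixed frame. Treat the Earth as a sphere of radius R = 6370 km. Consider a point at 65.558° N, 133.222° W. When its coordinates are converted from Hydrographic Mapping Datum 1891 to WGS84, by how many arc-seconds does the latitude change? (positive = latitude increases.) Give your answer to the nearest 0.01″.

Δφ = 1.34″

sin φ = 0.910381, cos φ = 0.413772, sin λ = -0.728706, cos λ = -0.684827.
North component: ΔN = −sin φ cos λ·ΔX − sin φ sin λ·ΔY + cos φ·ΔZ = −(0.910381)(-0.684827)(649.3) − (0.910381)(-0.728706)(-285.7) + (0.413772)(-420.5) = 41.28 m.
1° of latitude spans πR/180 = 111177 m, so Δφ = 41.28 / 111177 × 3600 = 1.337″.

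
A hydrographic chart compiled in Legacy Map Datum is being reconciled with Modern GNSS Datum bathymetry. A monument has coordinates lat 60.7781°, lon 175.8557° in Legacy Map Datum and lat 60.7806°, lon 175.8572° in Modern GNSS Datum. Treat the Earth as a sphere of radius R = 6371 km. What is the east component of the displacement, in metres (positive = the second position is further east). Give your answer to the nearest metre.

ΔE = 81 m

Δφ = 60.7806° − 60.7781° = +0.0025°; Δλ = 175.8572° − 175.8557° = +0.0015°.
1° along a meridian = πR/180 = 111195 m.
ΔN = Δφ × 111195 = 278.0 m; ΔE = Δλ × 111195 × cos(60.7781°) = +0.0015 × 111195 × 0.488193 = 81.4 m.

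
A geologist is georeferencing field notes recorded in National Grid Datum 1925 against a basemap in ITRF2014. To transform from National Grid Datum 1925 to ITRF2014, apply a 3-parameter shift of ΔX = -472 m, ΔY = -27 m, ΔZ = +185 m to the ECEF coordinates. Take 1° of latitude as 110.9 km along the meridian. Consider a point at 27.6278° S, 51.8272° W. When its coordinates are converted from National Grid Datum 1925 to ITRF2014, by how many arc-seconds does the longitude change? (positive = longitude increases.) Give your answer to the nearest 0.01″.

sin φ = -0.463726, cos φ = 0.885979, sin λ = -0.786150, cos λ = 0.618035.
East component: ΔE = −sin λ·ΔX + cos λ·ΔY = −(-0.786150)(-472) + (0.618035)(-27) = -387.75 m.
1° of latitude spans 110900 m; at latitude φ, 1° of longitude spans that × cos φ = 98255.0 m, so Δλ = -387.75 / 98255.0 × 3600 = -14.207″.

Δλ = -14.21″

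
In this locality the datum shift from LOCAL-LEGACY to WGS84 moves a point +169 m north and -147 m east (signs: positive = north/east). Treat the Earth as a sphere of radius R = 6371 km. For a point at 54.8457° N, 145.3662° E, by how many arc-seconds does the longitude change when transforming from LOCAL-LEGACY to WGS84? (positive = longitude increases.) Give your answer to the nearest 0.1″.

At latitude 54.8457°, cos φ = 0.575780.
One radian of longitude at latitude φ spans R cos φ, so Δλ = ΔE / (R cos φ) = -147.0 / (6371000 × 0.575780) = -4.0073e-05 rad = -8.266″.

Δλ = -8.3″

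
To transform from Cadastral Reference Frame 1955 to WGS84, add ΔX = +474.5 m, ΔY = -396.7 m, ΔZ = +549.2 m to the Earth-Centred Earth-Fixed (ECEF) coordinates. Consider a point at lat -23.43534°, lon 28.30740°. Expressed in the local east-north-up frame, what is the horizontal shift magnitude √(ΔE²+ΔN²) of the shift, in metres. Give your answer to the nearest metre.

827 m

The local east axis at (φ, λ) is (−sin λ, cos λ, 0), so ΔE = −sin(28.30740°)·474.5 + cos(28.30740°)·(-396.7) = -574.27 m.
The local north axis is (−sin φ cos λ, −sin φ sin λ, cos φ), giving ΔN = 166.148 − 74.816 + 503.896 = 595.23 m.
Horizontal magnitude = √(ΔE² + ΔN²) = √((-574.27)² + 595.23²) = 827.09 m.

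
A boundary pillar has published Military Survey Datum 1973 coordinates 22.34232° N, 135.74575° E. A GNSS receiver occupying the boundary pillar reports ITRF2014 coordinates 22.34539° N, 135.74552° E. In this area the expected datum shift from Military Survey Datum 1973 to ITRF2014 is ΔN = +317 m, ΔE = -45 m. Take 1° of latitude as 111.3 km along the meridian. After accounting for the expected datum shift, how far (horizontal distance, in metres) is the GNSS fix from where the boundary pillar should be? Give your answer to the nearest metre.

Observed coordinate differences: Δφ = +0.00307°, Δλ = -0.00023°.
Converting to metres (1° lat = 111300 m, cos φ = 0.924929): observed ΔN = 341.7 m, observed ΔE = -23.7 m.
Subtracting the expected shift leaves a residual of 341.7 − (317) = 24.7 m north and -23.7 − (-45) = 21.3 m east.
Residual distance = √(24.7² + 21.3²) = 32.6 m.

33 m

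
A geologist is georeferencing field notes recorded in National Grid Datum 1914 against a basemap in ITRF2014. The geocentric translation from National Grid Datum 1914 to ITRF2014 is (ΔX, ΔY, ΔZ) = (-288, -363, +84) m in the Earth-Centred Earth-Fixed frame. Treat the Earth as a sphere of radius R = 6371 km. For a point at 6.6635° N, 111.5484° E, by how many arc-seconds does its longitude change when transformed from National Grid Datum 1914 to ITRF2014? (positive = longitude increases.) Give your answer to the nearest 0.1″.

Δλ = 13.1″

sin φ = 0.116038, cos φ = 0.993245, sin λ = 0.930108, cos λ = -0.367287.
East component: ΔE = −sin λ·ΔX + cos λ·ΔY = −(0.930108)(-288) + (-0.367287)(-363) = 401.20 m.
1° of latitude spans πR/180 = 111195 m; at latitude φ, 1° of longitude spans that × cos φ = 110443.8 m, so Δλ = 401.20 / 110443.8 × 3600 = 13.077″.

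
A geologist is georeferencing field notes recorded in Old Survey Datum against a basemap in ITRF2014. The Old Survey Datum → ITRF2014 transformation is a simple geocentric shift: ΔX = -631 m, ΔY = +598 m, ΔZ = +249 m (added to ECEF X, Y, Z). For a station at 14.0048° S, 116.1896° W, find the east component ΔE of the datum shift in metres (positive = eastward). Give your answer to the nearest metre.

ΔE = -830 m

At φ = -14.0048°, λ = -116.1896°: sin φ = -0.242003, cos φ = 0.970275, sin λ = -0.897338, cos λ = -0.441343.
ΔE = −sin λ·ΔX + cos λ·ΔY = −(-0.897338)·(-631) + (-0.441343)·(598) = -830.14 m.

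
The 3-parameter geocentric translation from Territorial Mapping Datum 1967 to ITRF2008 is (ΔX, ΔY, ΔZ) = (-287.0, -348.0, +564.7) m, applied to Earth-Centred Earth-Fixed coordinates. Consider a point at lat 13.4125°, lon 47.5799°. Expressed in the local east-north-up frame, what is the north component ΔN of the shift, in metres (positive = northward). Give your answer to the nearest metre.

ΔN = 654 m

At φ = 13.4125°, λ = 47.5799°: sin φ = 0.231960, cos φ = 0.972725, sin λ = 0.738219, cos λ = 0.674561.
ΔN = −sin φ cos λ·ΔX − sin φ sin λ·ΔY + cos φ·ΔZ = −(0.231960)(0.674561)(-287.0) − (0.231960)(0.738219)(-348.0) + (0.972725)(564.7) = 653.80 m.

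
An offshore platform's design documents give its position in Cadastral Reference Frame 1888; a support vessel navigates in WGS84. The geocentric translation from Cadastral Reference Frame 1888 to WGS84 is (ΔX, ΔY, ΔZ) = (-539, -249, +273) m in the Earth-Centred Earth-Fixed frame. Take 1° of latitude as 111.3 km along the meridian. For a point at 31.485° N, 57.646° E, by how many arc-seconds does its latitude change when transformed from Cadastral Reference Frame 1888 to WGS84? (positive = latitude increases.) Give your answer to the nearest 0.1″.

Δφ = 16.0″

sin φ = 0.522275, cos φ = 0.852777, sin λ = 0.844758, cos λ = 0.535149.
North component: ΔN = −sin φ cos λ·ΔX − sin φ sin λ·ΔY + cos φ·ΔZ = −(0.522275)(0.535149)(-539) − (0.522275)(0.844758)(-249) + (0.852777)(273) = 493.31 m.
1° of latitude spans 111300 m, so Δφ = 493.31 / 111300 × 3600 = 15.956″.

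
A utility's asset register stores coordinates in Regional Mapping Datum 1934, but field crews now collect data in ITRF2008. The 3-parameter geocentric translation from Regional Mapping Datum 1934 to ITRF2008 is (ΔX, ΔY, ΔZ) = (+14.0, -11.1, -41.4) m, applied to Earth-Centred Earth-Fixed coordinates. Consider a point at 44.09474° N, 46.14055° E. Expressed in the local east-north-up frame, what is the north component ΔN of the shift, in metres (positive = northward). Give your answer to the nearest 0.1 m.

ΔN = -30.9 m

At φ = 44.09474°, λ = 46.14055°: sin φ = 0.695847, cos φ = 0.718190, sin λ = 0.721042, cos λ = 0.692892.
ΔN = −sin φ cos λ·ΔX − sin φ sin λ·ΔY + cos φ·ΔZ = −(0.695847)(0.692892)(14.0) − (0.695847)(0.721042)(-11.1) + (0.718190)(-41.4) = -30.91 m.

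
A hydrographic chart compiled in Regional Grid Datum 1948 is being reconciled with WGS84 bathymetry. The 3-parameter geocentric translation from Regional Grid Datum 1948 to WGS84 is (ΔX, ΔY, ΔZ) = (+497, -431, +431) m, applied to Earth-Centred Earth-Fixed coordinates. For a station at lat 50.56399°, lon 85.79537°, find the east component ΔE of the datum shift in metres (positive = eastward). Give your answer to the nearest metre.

At φ = 50.56399°, λ = 85.79537°: sin φ = 0.772334, cos φ = 0.635216, sin λ = 0.997309, cos λ = 0.073319.
ΔE = −sin λ·ΔX + cos λ·ΔY = −(0.997309)·(497) + (0.073319)·(-431) = -527.26 m.

ΔE = -527 m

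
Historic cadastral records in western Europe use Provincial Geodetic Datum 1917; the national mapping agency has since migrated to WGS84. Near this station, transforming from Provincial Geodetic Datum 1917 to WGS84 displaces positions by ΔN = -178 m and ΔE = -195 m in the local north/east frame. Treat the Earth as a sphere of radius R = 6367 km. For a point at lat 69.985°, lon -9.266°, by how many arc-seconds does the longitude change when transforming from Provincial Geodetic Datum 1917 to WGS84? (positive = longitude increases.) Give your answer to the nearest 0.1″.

Δλ = -18.5″

At latitude 69.985°, cos φ = 0.342266.
One radian of longitude at latitude φ spans R cos φ, so Δλ = ΔE / (R cos φ) = -195.0 / (6367000 × 0.342266) = -8.9482e-05 rad = -18.457″.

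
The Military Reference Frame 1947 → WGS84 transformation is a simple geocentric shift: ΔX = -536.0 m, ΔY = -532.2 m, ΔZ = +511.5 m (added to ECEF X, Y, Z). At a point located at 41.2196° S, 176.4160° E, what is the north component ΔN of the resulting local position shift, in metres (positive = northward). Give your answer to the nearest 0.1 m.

At φ = -41.2196°, λ = 176.4160°: sin φ = -0.658947, cos φ = 0.752190, sin λ = 0.062512, cos λ = -0.998044.
ΔN = −sin φ cos λ·ΔX − sin φ sin λ·ΔY + cos φ·ΔZ = −(-0.658947)(-0.998044)(-536.0) − (-0.658947)(0.062512)(-532.2) + (0.752190)(511.5) = 715.33 m.

ΔN = 715.3 m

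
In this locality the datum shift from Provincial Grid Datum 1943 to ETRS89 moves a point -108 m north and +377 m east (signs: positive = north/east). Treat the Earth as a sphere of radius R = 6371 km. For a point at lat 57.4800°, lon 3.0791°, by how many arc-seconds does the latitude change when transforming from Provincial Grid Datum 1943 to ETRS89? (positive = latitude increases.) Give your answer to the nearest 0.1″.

On a sphere of radius R, 1 rad of latitude = R, so Δφ = ΔN / R = -108.0 / 6371000 = -1.6952e-05 rad = -3.497″.

Δφ = -3.5″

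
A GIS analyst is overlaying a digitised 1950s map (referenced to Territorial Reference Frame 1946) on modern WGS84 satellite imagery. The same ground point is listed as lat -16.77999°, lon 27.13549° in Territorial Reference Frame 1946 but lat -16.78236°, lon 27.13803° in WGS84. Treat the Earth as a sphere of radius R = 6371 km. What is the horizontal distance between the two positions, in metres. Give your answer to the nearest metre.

378 m

Δφ = -16.78236° − -16.77999° = -0.00237°; Δλ = 27.13803° − 27.13549° = +0.00254°.
1° along a meridian = πR/180 = 111195 m.
ΔN = Δφ × 111195 = -263.5 m; ΔE = Δλ × 111195 × cos(-16.77999°) = +0.00254 × 111195 × 0.957420 = 270.4 m.
Distance = √(ΔE² + ΔN²) = √(270.4² + (-263.5)²) = 377.6 m.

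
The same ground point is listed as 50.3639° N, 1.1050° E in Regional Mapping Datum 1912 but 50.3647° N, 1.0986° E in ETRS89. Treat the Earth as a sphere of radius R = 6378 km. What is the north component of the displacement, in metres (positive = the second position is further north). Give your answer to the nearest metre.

Δφ = 50.3647° − 50.3639° = +0.0008°; Δλ = 1.0986° − 1.1050° = -0.0064°.
1° along a meridian = πR/180 = 111317 m.
ΔN = Δφ × 111317 = 89.1 m; ΔE = Δλ × 111317 × cos(50.3639°) = -0.0064 × 111317 × 0.637909 = -454.5 m.

ΔN = 89 m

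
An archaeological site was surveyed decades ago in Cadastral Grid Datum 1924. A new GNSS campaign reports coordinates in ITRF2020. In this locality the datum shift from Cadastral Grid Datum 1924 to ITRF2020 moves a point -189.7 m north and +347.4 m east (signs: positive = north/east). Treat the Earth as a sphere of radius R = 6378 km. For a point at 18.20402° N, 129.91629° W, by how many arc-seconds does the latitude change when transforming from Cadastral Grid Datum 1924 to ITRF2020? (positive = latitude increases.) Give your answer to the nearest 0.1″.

Δφ = -6.1″

On a sphere of radius R, 1 rad of latitude = R, so Δφ = ΔN / R = -189.7 / 6378000 = -2.9743e-05 rad = -6.135″.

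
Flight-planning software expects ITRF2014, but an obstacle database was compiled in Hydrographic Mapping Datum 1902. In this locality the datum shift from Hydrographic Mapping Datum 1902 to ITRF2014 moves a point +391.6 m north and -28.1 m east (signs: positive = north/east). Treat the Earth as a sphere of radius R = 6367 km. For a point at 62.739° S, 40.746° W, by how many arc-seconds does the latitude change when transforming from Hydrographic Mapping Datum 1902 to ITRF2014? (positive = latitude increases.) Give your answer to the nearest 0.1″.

Δφ = 12.7″

On a sphere of radius R, 1 rad of latitude = R, so Δφ = ΔN / R = 391.6 / 6367000 = 6.1505e-05 rad = 12.686″.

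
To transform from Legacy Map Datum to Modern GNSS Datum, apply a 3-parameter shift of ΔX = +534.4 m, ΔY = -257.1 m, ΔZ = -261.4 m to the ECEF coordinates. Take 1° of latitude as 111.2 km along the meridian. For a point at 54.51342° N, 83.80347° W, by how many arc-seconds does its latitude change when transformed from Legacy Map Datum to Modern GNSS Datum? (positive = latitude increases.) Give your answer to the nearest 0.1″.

sin φ = 0.814252, cos φ = 0.580512, sin λ = -0.994158, cos λ = 0.107939.
North component: ΔN = −sin φ cos λ·ΔX − sin φ sin λ·ΔY + cos φ·ΔZ = −(0.814252)(0.107939)(534.4) − (0.814252)(-0.994158)(-257.1) + (0.580512)(-261.4) = -406.84 m.
1° of latitude spans 111200 m, so Δφ = -406.84 / 111200 × 3600 = -13.171″.

Δφ = -13.2″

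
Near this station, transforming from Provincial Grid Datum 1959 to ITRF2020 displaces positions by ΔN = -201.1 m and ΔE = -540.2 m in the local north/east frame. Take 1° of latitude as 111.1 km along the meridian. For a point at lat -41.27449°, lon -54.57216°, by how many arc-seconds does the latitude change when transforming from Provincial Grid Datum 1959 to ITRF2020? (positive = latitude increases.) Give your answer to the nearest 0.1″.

Δφ = -6.5″

1° of latitude = 111.1 km, so Δφ = -201.1 / 111100 = -0.0018101° = -6.516″.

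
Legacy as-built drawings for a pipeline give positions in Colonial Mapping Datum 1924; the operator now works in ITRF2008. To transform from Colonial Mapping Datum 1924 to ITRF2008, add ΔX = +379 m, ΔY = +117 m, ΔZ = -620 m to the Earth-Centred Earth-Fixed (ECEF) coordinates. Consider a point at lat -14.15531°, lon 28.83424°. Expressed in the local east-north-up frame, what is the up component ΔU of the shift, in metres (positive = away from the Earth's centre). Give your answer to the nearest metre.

ΔU = 528 m

At φ = -14.15531°, λ = 28.83424°: sin φ = -0.244551, cos φ = 0.969636, sin λ = 0.482277, cos λ = 0.876019.
ΔU = cos φ cos λ·ΔX + cos φ sin λ·ΔY + sin φ·ΔZ = (0.969636)(0.876019)(379) + (0.969636)(0.482277)(117) + (-0.244551)(-620) = 528.26 m.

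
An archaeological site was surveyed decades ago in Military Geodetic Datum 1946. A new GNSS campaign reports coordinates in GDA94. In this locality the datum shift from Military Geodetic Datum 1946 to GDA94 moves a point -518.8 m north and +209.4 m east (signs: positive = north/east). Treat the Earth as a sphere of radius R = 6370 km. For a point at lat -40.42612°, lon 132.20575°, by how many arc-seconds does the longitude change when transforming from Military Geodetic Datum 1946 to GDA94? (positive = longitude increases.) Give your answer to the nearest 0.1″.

Δλ = 8.9″

At latitude -40.42612°, cos φ = 0.761243.
One radian of longitude at latitude φ spans R cos φ, so Δλ = ΔE / (R cos φ) = 209.4 / (6370000 × 0.761243) = 4.3183e-05 rad = 8.907″.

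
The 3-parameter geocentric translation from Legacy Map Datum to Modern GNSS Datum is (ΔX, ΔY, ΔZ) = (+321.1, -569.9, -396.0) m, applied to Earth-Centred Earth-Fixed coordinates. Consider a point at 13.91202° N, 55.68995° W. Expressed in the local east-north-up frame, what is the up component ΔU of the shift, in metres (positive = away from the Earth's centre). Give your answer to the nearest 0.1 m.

ΔU = 537.4 m

The local up (radial) axis is (cos φ cos λ, cos φ sin λ, sin φ), giving ΔU = 175.685 + 456.929 − 95.211 = 537.40 m.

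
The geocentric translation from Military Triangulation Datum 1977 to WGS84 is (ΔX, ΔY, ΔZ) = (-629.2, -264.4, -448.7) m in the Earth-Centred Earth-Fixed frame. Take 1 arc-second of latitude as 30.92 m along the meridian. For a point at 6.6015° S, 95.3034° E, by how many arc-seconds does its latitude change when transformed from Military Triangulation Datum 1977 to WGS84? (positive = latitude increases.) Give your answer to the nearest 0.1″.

Δφ = -15.2″

sin φ = -0.114963, cos φ = 0.993370, sin λ = 0.995719, cos λ = -0.092430.
North component: ΔN = −sin φ cos λ·ΔX − sin φ sin λ·ΔY + cos φ·ΔZ = −(-0.114963)(-0.092430)(-629.2) − (-0.114963)(0.995719)(-264.4) + (0.993370)(-448.7) = -469.31 m.
1° of latitude spans 3600 × 30.92 = 111312 m, so Δφ = -469.31 / 111312 × 3600 = -15.178″.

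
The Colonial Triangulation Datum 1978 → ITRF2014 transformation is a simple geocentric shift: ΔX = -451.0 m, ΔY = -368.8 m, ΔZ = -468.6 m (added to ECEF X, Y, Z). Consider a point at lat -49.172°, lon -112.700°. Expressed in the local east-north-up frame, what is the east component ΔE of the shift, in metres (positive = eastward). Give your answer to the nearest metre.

ΔE = -274 m

At φ = -49.172°, λ = -112.700°: sin φ = -0.756676, cos φ = 0.653790, sin λ = -0.922538, cos λ = -0.385906.
ΔE = −sin λ·ΔX + cos λ·ΔY = −(-0.922538)·(-451.0) + (-0.385906)·(-368.8) = -273.74 m.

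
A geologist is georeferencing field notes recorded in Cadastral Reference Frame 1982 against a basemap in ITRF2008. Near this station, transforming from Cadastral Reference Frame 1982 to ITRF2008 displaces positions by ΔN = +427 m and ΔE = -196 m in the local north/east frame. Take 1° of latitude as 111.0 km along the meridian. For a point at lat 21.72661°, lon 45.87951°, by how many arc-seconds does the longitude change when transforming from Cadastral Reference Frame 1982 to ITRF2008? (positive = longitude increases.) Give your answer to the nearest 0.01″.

Δλ = -6.84″

At latitude 21.72661°, cos φ = 0.928961.
1° of longitude at this latitude = 111.0 × cos φ = 103.11 km, so Δλ = -196.0 / 103114.6 = -0.0019008° = -6.843″.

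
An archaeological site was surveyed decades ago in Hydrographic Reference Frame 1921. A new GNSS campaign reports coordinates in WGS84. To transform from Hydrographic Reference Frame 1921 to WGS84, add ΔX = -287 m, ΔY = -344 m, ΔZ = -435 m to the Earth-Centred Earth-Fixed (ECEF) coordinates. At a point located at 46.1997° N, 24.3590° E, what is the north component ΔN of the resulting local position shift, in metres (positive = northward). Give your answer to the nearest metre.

ΔN = -10 m

The local north axis is (−sin φ cos λ, −sin φ sin λ, cos φ), giving ΔN = 188.704 + 102.406 − 301.084 = -9.97 m.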